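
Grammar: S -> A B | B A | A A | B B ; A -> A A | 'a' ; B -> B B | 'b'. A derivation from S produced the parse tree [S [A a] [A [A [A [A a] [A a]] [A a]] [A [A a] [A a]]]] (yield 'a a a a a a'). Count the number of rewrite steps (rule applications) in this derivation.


Every bracketed nonterminal node [X ...] in the tree is produced by exactly one rule application.
Reading the tree off as a leftmost derivation:
  Step 1: S  =>  A A   (applied S -> A A)
  Step 2: A A  =>  a A   (applied A -> a)
  Step 3: a A  =>  a A A   (applied A -> A A)
  Step 4: a A A  =>  a A A A   (applied A -> A A)
  Step 5: a A A A  =>  a A A A A   (applied A -> A A)
  Step 6: a A A A A  =>  a a A A A   (applied A -> a)
  Step 7: a a A A A  =>  a a a A A   (applied A -> a)
  Step 8: a a a A A  =>  a a a a A   (applied A -> a)
  Step 9: a a a a A  =>  a a a a A A   (applied A -> A A)
  Step 10: a a a a A A  =>  a a a a a A   (applied A -> a)
  Step 11: a a a a a A  =>  a a a a a a   (applied A -> a)
Final yield: a a a a a a
Total rewrite steps: 11

11


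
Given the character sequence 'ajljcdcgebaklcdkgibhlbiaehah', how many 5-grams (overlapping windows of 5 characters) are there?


String 'ajljcdcgebaklcdkgibhlbiaehah' has length L = 28.
Number of overlapping n-grams = L - n + 1
Substituting: 28 - 5 + 1 = 24

24


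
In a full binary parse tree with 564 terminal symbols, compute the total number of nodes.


Leaf nodes (terminals): 564
Internal nodes = n - 1 = 564 - 1 = 563
Total = leaves + internal = 564 + 563 = 1127

1127


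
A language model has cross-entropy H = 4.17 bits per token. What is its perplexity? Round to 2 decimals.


Perplexity formula: PP = 2^H
H = 4.17
PP = 2^4.17
Decompose: 2^4.17 = 2^4 * 2^0.17
2^4 = 16, 2^0.17 ~ 1.1250585
PP ~ 16 * 1.1250585 = 18.0009360
Rounded to 2 decimals: 18.00

18.00


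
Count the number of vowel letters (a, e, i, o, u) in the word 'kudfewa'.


Scanning each character of 'kudfewa':
  Position 1: 'k' -> consonant (running count: 0)
  Position 2: 'u' -> vowel (running count: 1)
  Position 3: 'd' -> consonant (running count: 1)
  Position 4: 'f' -> consonant (running count: 1)
  Position 5: 'e' -> vowel (running count: 2)
  Position 6: 'w' -> consonant (running count: 2)
  Position 7: 'a' -> vowel (running count: 3)
Total vowels: 3

3


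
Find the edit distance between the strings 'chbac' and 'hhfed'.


Building DP table for s1='chbac' (len 5) and s2='hhfed' (len 5):
       h  h  f  e  d
    0  1  2  3  4  5
  c 1  1  2  3  4  5
  h 2  1  1  2  3  4
  b 3  2  2  2  3  4
  a 4  3  3  3  3  4
  c 5  4  4  4  4  4
Edit distance = dp[5][5] = 4

4


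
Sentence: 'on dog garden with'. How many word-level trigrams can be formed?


Word trigrams from [4] words:
  Trigram 1: (on dog garden)
  Trigram 2: (dog garden with)
Total word trigrams: 4 - 2 = 2

2


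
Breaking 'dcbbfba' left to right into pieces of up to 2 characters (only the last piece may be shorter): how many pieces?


'dcbbfba' has 7 characters.
Chunking with max size 2:
  Chunk 1: 'dc' (positions 0-1)
  Chunk 2: 'bb' (positions 2-3)
  Chunk 3: 'fb' (positions 4-5)
  Chunk 4: 'a' (positions 6-6)
Total chunks: ceil(7 / 2) = 4

4


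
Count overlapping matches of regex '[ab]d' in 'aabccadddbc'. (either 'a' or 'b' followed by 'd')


Pattern: [ab]d means either 'a' or 'b' followed by 'd'.
Scanning 'aabccadddbc' position-by-position:
  Pos 0: window 'aa' -> no
  Pos 1: window 'ab' -> no
  Pos 2: window 'bc' -> no
  Pos 3: window 'cc' -> no
  Pos 4: window 'ca' -> no
  Pos 5: window 'ad' -> MATCH
  Pos 6: window 'dd' -> no
  Pos 7: window 'dd' -> no
  Pos 8: window 'db' -> no
  Pos 9: window 'bc' -> no
  Pos 10: window 'c' -> no
Total matches: 1

1


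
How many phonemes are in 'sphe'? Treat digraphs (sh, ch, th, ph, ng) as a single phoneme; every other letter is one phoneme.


Parsing 'sphe' greedily, digraphs first:
  's' -> consonant phoneme (phonemes so far: 1)
  'ph' -> digraph (1 consonant phoneme) (phonemes so far: 2)
  'e' -> vowel phoneme (phonemes so far: 3)
Total phonemes: 3

3


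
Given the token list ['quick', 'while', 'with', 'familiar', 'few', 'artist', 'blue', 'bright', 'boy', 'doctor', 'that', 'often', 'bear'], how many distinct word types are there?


Listing all tokens and tracking unique types:
  Token 1: 'quick' -> NEW (unique so far: 1)
  Token 2: 'while' -> NEW (unique so far: 2)
  Token 3: 'with' -> NEW (unique so far: 3)
  Token 4: 'familiar' -> NEW (unique so far: 4)
  Token 5: 'few' -> NEW (unique so far: 5)
  Token 6: 'artist' -> NEW (unique so far: 6)
  Token 7: 'blue' -> NEW (unique so far: 7)
  Token 8: 'bright' -> NEW (unique so far: 8)
  Token 9: 'boy' -> NEW (unique so far: 9)
  Token 10: 'doctor' -> NEW (unique so far: 10)
  Token 11: 'that' -> NEW (unique so far: 11)
  Token 12: 'often' -> NEW (unique so far: 12)
  Token 13: 'bear' -> NEW (unique so far: 13)
Unique types: ('artist', 'bear', 'blue', 'boy', 'bright', 'doctor', 'familiar', 'few', 'often', 'quick', 'that', 'while', 'with')
Vocabulary size: 13

13


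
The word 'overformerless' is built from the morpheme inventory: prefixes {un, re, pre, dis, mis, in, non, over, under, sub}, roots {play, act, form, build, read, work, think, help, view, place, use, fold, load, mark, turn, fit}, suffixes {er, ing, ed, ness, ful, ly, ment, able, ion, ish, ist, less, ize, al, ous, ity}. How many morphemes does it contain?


Segmenting 'overformerless' against the inventory:
  'over' -> prefix (morpheme 1)
  'form' -> root (morpheme 2)
  'er' -> suffix (morpheme 3)
  'less' -> suffix (morpheme 4)
Total morphemes: 4

4


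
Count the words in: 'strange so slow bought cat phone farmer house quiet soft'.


Counting words by splitting on spaces:
  Word 1: 'strange'
  Word 2: 'so'
  Word 3: 'slow'
  Word 4: 'bought'
  Word 5: 'cat'
  Word 6: 'phone'
  Word 7: 'farmer'
  Word 8: 'house'
  Word 9: 'quiet'
  Word 10: 'soft'
Total words: 10

10


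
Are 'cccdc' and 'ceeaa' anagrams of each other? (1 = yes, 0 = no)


Sort characters of 'cccdc': 'ccccd'
Sort characters of 'ceeaa': 'aacee'
Sorted forms differ -> they are NOT anagrams
Result: 0

0


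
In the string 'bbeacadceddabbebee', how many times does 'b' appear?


Scanning 'bbeacadceddabbebee' for 'b':
  Position 0: 'b' -> MATCH (count: 1)
  Position 1: 'b' -> MATCH (count: 2)
  Position 12: 'b' -> MATCH (count: 3)
  Position 13: 'b' -> MATCH (count: 4)
  Position 15: 'b' -> MATCH (count: 5)
Total occurrences of 'b': 5

5


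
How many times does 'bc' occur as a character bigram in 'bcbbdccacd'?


Scanning 'bcbbdccacd' for bigram 'bc':
  Position 0: 'bc' -> MATCH
  Position 1: 'cb' -> no
  Position 2: 'bb' -> no
  Position 3: 'bd' -> no
  Position 4: 'dc' -> no
  Position 5: 'cc' -> no
  Position 6: 'ca' -> no
  Position 7: 'ac' -> no
  Position 8: 'cd' -> no
Total matches: 1

1


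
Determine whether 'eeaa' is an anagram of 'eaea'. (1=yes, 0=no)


Sort characters of 'eeaa': 'aaee'
Sort characters of 'eaea': 'aaee'
Sorted forms match -> they ARE anagrams
Result: 1

1


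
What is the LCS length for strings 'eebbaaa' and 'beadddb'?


DP table for LCS of 'eebbaaa' and 'beadddb':
       b  e  a  d  d  d  b
    0  0  0  0  0  0  0  0
  e 0  0  1  1  1  1  1  1
  e 0  0  1  1  1  1  1  1
  b 0  1  1  1  1  1  1  2
  b 0  1  1  1  1  1  1  2
  a 0  1  1  2  2  2  2  2
  a 0  1  1  2  2  2  2  2
  a 0  1  1  2  2  2  2  2
LCS: 'eb'
LCS length = 2

2


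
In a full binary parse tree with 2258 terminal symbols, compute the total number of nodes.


Leaf nodes (terminals): 2258
Internal nodes = n - 1 = 2258 - 1 = 2257
Total = leaves + internal = 2258 + 2257 = 4515

4515


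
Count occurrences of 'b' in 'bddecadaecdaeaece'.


Scanning 'bddecadaecdaeaece' for 'b':
  Position 0: 'b' -> MATCH (count: 1)
Total occurrences of 'b': 1

1


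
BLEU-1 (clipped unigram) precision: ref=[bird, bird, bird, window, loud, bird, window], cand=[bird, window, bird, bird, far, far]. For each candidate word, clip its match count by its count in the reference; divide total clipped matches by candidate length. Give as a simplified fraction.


Reference word counts: {'bird': 4, 'loud': 1, 'window': 2}
Checking each candidate word (with clipping):
  'bird' -> in reference (ref count 4, used 1/4) -> match (matches: 1)
  'window' -> in reference (ref count 2, used 1/2) -> match (matches: 2)
  'bird' -> in reference (ref count 4, used 2/4) -> match (matches: 3)
  'bird' -> in reference (ref count 4, used 3/4) -> match (matches: 4)
  'far' -> not in reference -> no match (matches: 4)
  'far' -> not in reference -> no match (matches: 4)
Clipped matches: 4, Candidate length: 6
Precision = 4/6 = 2/3

2/3


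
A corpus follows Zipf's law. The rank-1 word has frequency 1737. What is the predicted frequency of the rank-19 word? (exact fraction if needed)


Zipf's law: freq(rank) = f1 / rank
f1 = 1737, rank = 19
freq = 1737 / 19
GCD(1737, 19) = 1
Simplified: 1737/19

1737/19


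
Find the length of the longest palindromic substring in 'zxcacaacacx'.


Scanning 'zxcacaacacx' for palindromic substrings.
Substring at positions 1-10: 'xcacaacacx'.
Check: reverse('xcacaacacx') = 'xcacaacacx' -> palindrome confirmed.
Neighbouring characters ('z' / '-') break symmetry, so it cannot extend further.
No longer palindromic substring exists; longest length = 10

10


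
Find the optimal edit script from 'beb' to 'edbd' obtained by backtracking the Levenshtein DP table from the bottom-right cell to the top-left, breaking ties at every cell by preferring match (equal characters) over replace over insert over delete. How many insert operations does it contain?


Edit distance = 3. Backtracking from cell (3, 4) with preference match > replace > insert > delete,
then listing the resulting alignment 'beb' -> 'edbd' left to right:
  Step 1: replace b->e
  Step 2: replace e->d
  Step 3: keep 'b'
  Step 4: insert 'd' [insertion #1]
Total insertions: 1

1


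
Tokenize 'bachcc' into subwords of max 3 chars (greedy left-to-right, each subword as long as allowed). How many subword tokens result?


'bachcc' has 6 characters.
Chunking with max size 3:
  Chunk 1: 'bac' (positions 0-2)
  Chunk 2: 'hcc' (positions 3-5)
Total chunks: ceil(6 / 3) = 2

2


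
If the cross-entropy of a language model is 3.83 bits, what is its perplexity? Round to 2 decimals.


Perplexity formula: PP = 2^H
H = 3.83
PP = 2^3.83
Decompose: 2^3.83 = 2^3 * 2^0.83
2^3 = 8, 2^0.83 ~ 1.7776854
PP ~ 8 * 1.7776854 = 14.2214832
Rounded to 2 decimals: 14.22

14.22


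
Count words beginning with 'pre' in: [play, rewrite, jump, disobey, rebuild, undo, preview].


Checking each word for prefix 'pre':
  'play' -> no (count: 0)
  'rewrite' -> no (count: 0)
  'jump' -> no (count: 0)
  'disobey' -> no (count: 0)
  'rebuild' -> no (count: 0)
  'undo' -> no (count: 0)
  'preview' -> YES, starts with 'pre' (count: 1)
Total with prefix 'pre': 1

1


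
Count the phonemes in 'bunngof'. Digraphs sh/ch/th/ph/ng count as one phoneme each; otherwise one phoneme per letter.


Parsing 'bunngof' greedily, digraphs first:
  'b' -> consonant phoneme (phonemes so far: 1)
  'u' -> vowel phoneme (phonemes so far: 2)
  'n' -> consonant phoneme (phonemes so far: 3)
  'ng' -> digraph (1 consonant phoneme) (phonemes so far: 4)
  'o' -> vowel phoneme (phonemes so far: 5)
  'f' -> consonant phoneme (phonemes so far: 6)
Total phonemes: 6

6


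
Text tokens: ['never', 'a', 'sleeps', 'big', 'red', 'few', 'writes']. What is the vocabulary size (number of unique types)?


Listing all tokens and tracking unique types:
  Token 1: 'never' -> NEW (unique so far: 1)
  Token 2: 'a' -> NEW (unique so far: 2)
  Token 3: 'sleeps' -> NEW (unique so far: 3)
  Token 4: 'big' -> NEW (unique so far: 4)
  Token 5: 'red' -> NEW (unique so far: 5)
  Token 6: 'few' -> NEW (unique so far: 6)
  Token 7: 'writes' -> NEW (unique so far: 7)
Unique types: ('a', 'big', 'few', 'never', 'red', 'sleeps', 'writes')
Vocabulary size: 7

7


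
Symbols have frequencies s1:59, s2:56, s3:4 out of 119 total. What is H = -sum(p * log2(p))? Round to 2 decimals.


Computing entropy H = -sum(p_i * log2(p_i)):
  s1: p = 59/119 = 0.4958, -p*log2(p) = 0.5018
  s2: p = 56/119 = 0.4706, -p*log2(p) = 0.5117
  s3: p = 4/119 = 0.0336, -p*log2(p) = 0.1645
H = sum of terms = 1.1780
Rounded to 2 decimals: 1.18

1.18


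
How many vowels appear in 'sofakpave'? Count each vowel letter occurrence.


Scanning each character of 'sofakpave':
  Position 1: 's' -> consonant (running count: 0)
  Position 2: 'o' -> vowel (running count: 1)
  Position 3: 'f' -> consonant (running count: 1)
  Position 4: 'a' -> vowel (running count: 2)
  Position 5: 'k' -> consonant (running count: 2)
  Position 6: 'p' -> consonant (running count: 2)
  Position 7: 'a' -> vowel (running count: 3)
  Position 8: 'v' -> consonant (running count: 3)
  Position 9: 'e' -> vowel (running count: 4)
Total vowels: 4

4


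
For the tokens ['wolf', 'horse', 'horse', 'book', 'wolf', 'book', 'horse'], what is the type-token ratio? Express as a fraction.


Tokens: 7
Unique types: ('book', 'horse', 'wolf') = 3
TTR = 3/7
Already in lowest terms.

3/7


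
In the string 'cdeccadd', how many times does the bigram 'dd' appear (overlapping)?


Scanning 'cdeccadd' for bigram 'dd':
  Position 0: 'cd' -> no
  Position 1: 'de' -> no
  Position 2: 'ec' -> no
  Position 3: 'cc' -> no
  Position 4: 'ca' -> no
  Position 5: 'ad' -> no
  Position 6: 'dd' -> MATCH
Total matches: 1

1


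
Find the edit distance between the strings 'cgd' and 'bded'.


Building DP table for s1='cgd' (len 3) and s2='bded' (len 4):
       b  d  e  d
    0  1  2  3  4
  c 1  1  2  3  4
  g 2  2  2  3  4
  d 3  3  2  3  3
Edit distance = dp[3][4] = 3

3


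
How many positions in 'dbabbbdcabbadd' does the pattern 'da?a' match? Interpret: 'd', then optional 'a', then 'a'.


Pattern: da?a means 'd', then optional 'a', then 'a'.
Scanning 'dbabbbdcabbadd' position-by-position:
  Pos 0: window 'dba' -> no
  Pos 1: window 'bab' -> no
  Pos 2: window 'abb' -> no
  Pos 3: window 'bbb' -> no
  Pos 4: window 'bbd' -> no
  Pos 5: window 'bdc' -> no
  Pos 6: window 'dca' -> no
  Pos 7: window 'cab' -> no
  Pos 8: window 'abb' -> no
  Pos 9: window 'bba' -> no
  Pos 10: window 'bad' -> no
  Pos 11: window 'add' -> no
  Pos 12: window 'dd' -> no
  Pos 13: window 'd' -> no
Total matches: 0

0


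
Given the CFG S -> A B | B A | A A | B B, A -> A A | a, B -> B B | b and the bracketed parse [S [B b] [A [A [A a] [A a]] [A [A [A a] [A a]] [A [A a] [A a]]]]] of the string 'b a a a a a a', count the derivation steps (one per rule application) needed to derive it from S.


Every bracketed nonterminal node [X ...] in the tree is produced by exactly one rule application.
Reading the tree off as a leftmost derivation:
  Step 1: S  =>  B A   (applied S -> B A)
  Step 2: B A  =>  b A   (applied B -> b)
  Step 3: b A  =>  b A A   (applied A -> A A)
  Step 4: b A A  =>  b A A A   (applied A -> A A)
  Step 5: b A A A  =>  b a A A   (applied A -> a)
  Step 6: b a A A  =>  b a a A   (applied A -> a)
  Step 7: b a a A  =>  b a a A A   (applied A -> A A)
  Step 8: b a a A A  =>  b a a A A A   (applied A -> A A)
  Step 9: b a a A A A  =>  b a a a A A   (applied A -> a)
  Step 10: b a a a A A  =>  b a a a a A   (applied A -> a)
  Step 11: b a a a a A  =>  b a a a a A A   (applied A -> A A)
  Step 12: b a a a a A A  =>  b a a a a a A   (applied A -> a)
  Step 13: b a a a a a A  =>  b a a a a a a   (applied A -> a)
Final yield: b a a a a a a
Total rewrite steps: 13

13


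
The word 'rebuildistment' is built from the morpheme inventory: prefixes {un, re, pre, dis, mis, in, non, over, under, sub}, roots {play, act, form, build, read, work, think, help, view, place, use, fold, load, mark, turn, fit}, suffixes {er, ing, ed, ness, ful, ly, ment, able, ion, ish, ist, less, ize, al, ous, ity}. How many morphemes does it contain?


Segmenting 'rebuildistment' against the inventory:
  're' -> prefix (morpheme 1)
  'build' -> root (morpheme 2)
  'ist' -> suffix (morpheme 3)
  'ment' -> suffix (morpheme 4)
Total morphemes: 4

4


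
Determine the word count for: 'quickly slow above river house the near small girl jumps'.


Counting words by splitting on spaces:
  Word 1: 'quickly'
  Word 2: 'slow'
  Word 3: 'above'
  Word 4: 'river'
  Word 5: 'house'
  Word 6: 'the'
  Word 7: 'near'
  Word 8: 'small'
  Word 9: 'girl'
  Word 10: 'jumps'
Total words: 10

10


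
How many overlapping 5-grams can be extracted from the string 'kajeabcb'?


String 'kajeabcb' has length L = 8.
Number of overlapping n-grams = L - n + 1
Substituting: 8 - 5 + 1 = 4

4


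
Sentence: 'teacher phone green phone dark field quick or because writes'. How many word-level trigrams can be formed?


Word trigrams from [10] words:
  Trigram 1: (teacher phone green)
  Trigram 2: (phone green phone)
  Trigram 3: (green phone dark)
  Trigram 4: (phone dark field)
  Trigram 5: (dark field quick)
  Trigram 6: (field quick or)
  Trigram 7: (quick or because)
  Trigram 8: (or because writes)
Total word trigrams: 10 - 2 = 8

8


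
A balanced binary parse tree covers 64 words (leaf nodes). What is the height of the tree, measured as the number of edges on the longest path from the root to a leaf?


In a balanced binary tree with n leaves the deepest leaf is ceil(log2(n)) edges below the root.
log2(64) = 6.0000
ceil(6.0000) = 6
height (edges) = 6

6


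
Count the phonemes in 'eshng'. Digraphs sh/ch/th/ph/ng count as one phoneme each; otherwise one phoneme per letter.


Parsing 'eshng' greedily, digraphs first:
  'e' -> vowel phoneme (phonemes so far: 1)
  'sh' -> digraph (1 consonant phoneme) (phonemes so far: 2)
  'ng' -> digraph (1 consonant phoneme) (phonemes so far: 3)
Total phonemes: 3

3


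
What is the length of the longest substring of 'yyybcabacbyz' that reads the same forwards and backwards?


Scanning 'yyybcabacbyz' for palindromic substrings.
Substring at positions 2-10: 'ybcabacby'.
Check: reverse('ybcabacby') = 'ybcabacby' -> palindrome confirmed.
Neighbouring characters ('y' / 'z') break symmetry, so it cannot extend further.
No longer palindromic substring exists; longest length = 9

9


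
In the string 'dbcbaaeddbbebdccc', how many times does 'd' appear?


Scanning 'dbcbaaeddbbebdccc' for 'd':
  Position 0: 'd' -> MATCH (count: 1)
  Position 7: 'd' -> MATCH (count: 2)
  Position 8: 'd' -> MATCH (count: 3)
  Position 13: 'd' -> MATCH (count: 4)
Total occurrences of 'd': 4

4


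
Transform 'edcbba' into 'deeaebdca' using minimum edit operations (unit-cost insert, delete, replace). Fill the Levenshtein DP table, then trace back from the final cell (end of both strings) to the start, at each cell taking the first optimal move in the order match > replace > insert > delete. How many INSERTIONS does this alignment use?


Edit distance = 6. Backtracking from cell (6, 9) with preference match > replace > insert > delete,
then listing the resulting alignment 'edcbba' -> 'deeaebdca' left to right:
  Step 1: insert 'd' [insertion #1]
  Step 2: insert 'e' [insertion #2]
  Step 3: keep 'e'
  Step 4: replace d->a
  Step 5: replace c->e
  Step 6: keep 'b'
  Step 7: insert 'd' [insertion #3]
  Step 8: replace b->c
  Step 9: keep 'a'
Total insertions: 3

3


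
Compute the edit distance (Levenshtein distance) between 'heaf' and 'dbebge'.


Building DP table for s1='heaf' (len 4) and s2='dbebge' (len 6):
       d  b  e  b  g  e
    0  1  2  3  4  5  6
  h 1  1  2  3  4  5  6
  e 2  2  2  2  3  4  5
  a 3  3  3  3  3  4  5
  f 4  4  4  4  4  4  5
Edit distance = dp[4][6] = 5

5


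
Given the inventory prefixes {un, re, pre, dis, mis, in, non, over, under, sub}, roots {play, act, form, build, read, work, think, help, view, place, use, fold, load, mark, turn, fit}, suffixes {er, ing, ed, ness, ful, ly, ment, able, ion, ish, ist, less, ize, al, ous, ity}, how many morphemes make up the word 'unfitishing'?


Segmenting 'unfitishing' against the inventory:
  'un' -> prefix (morpheme 1)
  'fit' -> root (morpheme 2)
  'ish' -> suffix (morpheme 3)
  'ing' -> suffix (morpheme 4)
Total morphemes: 4

4


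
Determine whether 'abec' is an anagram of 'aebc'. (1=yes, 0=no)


Sort characters of 'abec': 'abce'
Sort characters of 'aebc': 'abce'
Sorted forms match -> they ARE anagrams
Result: 1

1


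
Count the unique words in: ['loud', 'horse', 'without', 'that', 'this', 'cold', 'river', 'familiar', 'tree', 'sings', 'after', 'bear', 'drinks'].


Listing all tokens and tracking unique types:
  Token 1: 'loud' -> NEW (unique so far: 1)
  Token 2: 'horse' -> NEW (unique so far: 2)
  Token 3: 'without' -> NEW (unique so far: 3)
  Token 4: 'that' -> NEW (unique so far: 4)
  Token 5: 'this' -> NEW (unique so far: 5)
  Token 6: 'cold' -> NEW (unique so far: 6)
  Token 7: 'river' -> NEW (unique so far: 7)
  Token 8: 'familiar' -> NEW (unique so far: 8)
  Token 9: 'tree' -> NEW (unique so far: 9)
  Token 10: 'sings' -> NEW (unique so far: 10)
  Token 11: 'after' -> NEW (unique so far: 11)
  Token 12: 'bear' -> NEW (unique so far: 12)
  Token 13: 'drinks' -> NEW (unique so far: 13)
Unique types: ('after', 'bear', 'cold', 'drinks', 'familiar', 'horse', 'loud', 'river', 'sings', 'that', 'this', 'tree', 'without')
Vocabulary size: 13

13


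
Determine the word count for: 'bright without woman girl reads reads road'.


Counting words by splitting on spaces:
  Word 1: 'bright'
  Word 2: 'without'
  Word 3: 'woman'
  Word 4: 'girl'
  Word 5: 'reads'
  Word 6: 'reads'
  Word 7: 'road'
Total words: 7

7


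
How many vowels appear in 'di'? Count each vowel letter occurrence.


Scanning each character of 'di':
  Position 1: 'd' -> consonant (running count: 0)
  Position 2: 'i' -> vowel (running count: 1)
Total vowels: 1

1


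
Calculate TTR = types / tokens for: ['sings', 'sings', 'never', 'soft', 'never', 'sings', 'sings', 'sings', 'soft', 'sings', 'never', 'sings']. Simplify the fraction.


Tokens: 12
Unique types: ('never', 'sings', 'soft') = 3
TTR = 3/12
Simplify: divide both by 3 -> 1/4
TTR = 1/4

1/4


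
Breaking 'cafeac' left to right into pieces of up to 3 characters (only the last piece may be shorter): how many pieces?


'cafeac' has 6 characters.
Chunking with max size 3:
  Chunk 1: 'caf' (positions 0-2)
  Chunk 2: 'eac' (positions 3-5)
Total chunks: ceil(6 / 3) = 2

2


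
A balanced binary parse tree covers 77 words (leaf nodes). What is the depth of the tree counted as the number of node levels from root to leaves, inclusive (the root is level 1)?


In a balanced binary tree with n leaves the deepest leaf is ceil(log2(n)) edges below the root,
so counting node levels inclusive of root and leaves gives ceil(log2(n)) + 1 levels.
log2(77) = 6.2668
ceil(6.2668) = 7
levels = 7 + 1 = 8

8


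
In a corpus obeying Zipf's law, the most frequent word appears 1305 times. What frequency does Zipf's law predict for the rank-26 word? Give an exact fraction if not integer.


Zipf's law: freq(rank) = f1 / rank
f1 = 1305, rank = 26
freq = 1305 / 26
GCD(1305, 26) = 1
Simplified: 1305/26

1305/26


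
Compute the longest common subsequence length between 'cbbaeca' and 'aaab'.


DP table for LCS of 'cbbaeca' and 'aaab':
       a  a  a  b
    0  0  0  0  0
  c 0  0  0  0  0
  b 0  0  0  0  1
  b 0  0  0  0  1
  a 0  1  1  1  1
  e 0  1  1  1  1
  c 0  1  1  1  1
  a 0  1  2  2  2
LCS: 'aa'
LCS length = 2

2


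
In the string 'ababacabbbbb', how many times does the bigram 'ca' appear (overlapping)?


Scanning 'ababacabbbbb' for bigram 'ca':
  Position 0: 'ab' -> no
  Position 1: 'ba' -> no
  Position 2: 'ab' -> no
  Position 3: 'ba' -> no
  Position 4: 'ac' -> no
  Position 5: 'ca' -> MATCH
  Position 6: 'ab' -> no
  Position 7: 'bb' -> no
  Position 8: 'bb' -> no
  Position 9: 'bb' -> no
  Position 10: 'bb' -> no
Total matches: 1

1


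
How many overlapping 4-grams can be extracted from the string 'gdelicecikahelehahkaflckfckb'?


String 'gdelicecikahelehahkaflckfckb' has length L = 28.
Number of overlapping n-grams = L - n + 1
Substituting: 28 - 4 + 1 = 25

25


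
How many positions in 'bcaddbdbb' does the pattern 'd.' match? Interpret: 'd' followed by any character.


Pattern: d. means 'd' followed by any character.
Scanning 'bcaddbdbb' position-by-position:
  Pos 0: window 'bc' -> no
  Pos 1: window 'ca' -> no
  Pos 2: window 'ad' -> no
  Pos 3: window 'dd' -> MATCH
  Pos 4: window 'db' -> MATCH
  Pos 5: window 'bd' -> no
  Pos 6: window 'db' -> MATCH
  Pos 7: window 'bb' -> no
  Pos 8: window 'b' -> no
Total matches: 3

3


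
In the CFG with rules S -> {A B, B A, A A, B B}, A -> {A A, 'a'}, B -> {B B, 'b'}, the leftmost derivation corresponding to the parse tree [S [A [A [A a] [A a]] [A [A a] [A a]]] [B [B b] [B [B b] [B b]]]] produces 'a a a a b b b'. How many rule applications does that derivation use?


Every bracketed nonterminal node [X ...] in the tree is produced by exactly one rule application.
Reading the tree off as a leftmost derivation:
  Step 1: S  =>  A B   (applied S -> A B)
  Step 2: A B  =>  A A B   (applied A -> A A)
  Step 3: A A B  =>  A A A B   (applied A -> A A)
  Step 4: A A A B  =>  a A A B   (applied A -> a)
  Step 5: a A A B  =>  a a A B   (applied A -> a)
  Step 6: a a A B  =>  a a A A B   (applied A -> A A)
  Step 7: a a A A B  =>  a a a A B   (applied A -> a)
  Step 8: a a a A B  =>  a a a a B   (applied A -> a)
  Step 9: a a a a B  =>  a a a a B B   (applied B -> B B)
  Step 10: a a a a B B  =>  a a a a b B   (applied B -> b)
  Step 11: a a a a b B  =>  a a a a b B B   (applied B -> B B)
  Step 12: a a a a b B B  =>  a a a a b b B   (applied B -> b)
  Step 13: a a a a b b B  =>  a a a a b b b   (applied B -> b)
Final yield: a a a a b b b
Total rewrite steps: 13

13


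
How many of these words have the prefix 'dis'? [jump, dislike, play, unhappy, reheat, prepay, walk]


Checking each word for prefix 'dis':
  'jump' -> no (count: 0)
  'dislike' -> YES, starts with 'dis' (count: 1)
  'play' -> no (count: 1)
  'unhappy' -> no (count: 1)
  'reheat' -> no (count: 1)
  'prepay' -> no (count: 1)
  'walk' -> no (count: 1)
Total with prefix 'dis': 1

1


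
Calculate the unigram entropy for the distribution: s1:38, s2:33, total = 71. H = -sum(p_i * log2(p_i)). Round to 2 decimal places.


Computing entropy H = -sum(p_i * log2(p_i)):
  s1: p = 38/71 = 0.5352, -p*log2(p) = 0.4827
  s2: p = 33/71 = 0.4648, -p*log2(p) = 0.5138
H = sum of terms = 0.9965
Rounded to 2 decimals: 1.00

1.00


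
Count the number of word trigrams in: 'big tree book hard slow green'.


Word trigrams from [6] words:
  Trigram 1: (big tree book)
  Trigram 2: (tree book hard)
  Trigram 3: (book hard slow)
  Trigram 4: (hard slow green)
Total word trigrams: 6 - 2 = 4

4


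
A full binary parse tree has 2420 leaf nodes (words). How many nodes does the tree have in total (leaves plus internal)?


Leaf nodes (terminals): 2420
Internal nodes = n - 1 = 2420 - 1 = 2419
Total = leaves + internal = 2420 + 2419 = 4839

4839


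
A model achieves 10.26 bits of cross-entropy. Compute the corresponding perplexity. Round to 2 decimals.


Perplexity formula: PP = 2^H
H = 10.26
PP = 2^10.26
Decompose: 2^10.26 = 2^10 * 2^0.26
2^10 = 1024, 2^0.26 ~ 1.1974787
PP ~ 1024 * 1.1974787 = 1226.2181888
Rounded to 2 decimals: 1226.22

1226.22


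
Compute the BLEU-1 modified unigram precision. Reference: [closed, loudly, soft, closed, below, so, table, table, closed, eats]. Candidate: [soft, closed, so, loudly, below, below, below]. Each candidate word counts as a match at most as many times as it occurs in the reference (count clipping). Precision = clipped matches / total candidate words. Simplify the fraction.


Reference word counts: {'below': 1, 'closed': 3, 'eats': 1, 'loudly': 1, 'so': 1, 'soft': 1, 'table': 2}
Checking each candidate word (with clipping):
  'soft' -> in reference (ref count 1, used 1/1) -> match (matches: 1)
  'closed' -> in reference (ref count 3, used 1/3) -> match (matches: 2)
  'so' -> in reference (ref count 1, used 1/1) -> match (matches: 3)
  'loudly' -> in reference (ref count 1, used 1/1) -> match (matches: 4)
  'below' -> in reference (ref count 1, used 1/1) -> match (matches: 5)
  'below' -> ref count 1 already used up (1/1) -> clipped, no match (matches: 5)
  'below' -> ref count 1 already used up (1/1) -> clipped, no match (matches: 5)
Clipped matches: 5, Candidate length: 7
Precision = 5/7

5/7


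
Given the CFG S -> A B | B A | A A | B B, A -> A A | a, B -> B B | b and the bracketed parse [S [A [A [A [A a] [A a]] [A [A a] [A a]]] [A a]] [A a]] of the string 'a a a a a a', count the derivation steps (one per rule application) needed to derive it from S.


Every bracketed nonterminal node [X ...] in the tree is produced by exactly one rule application.
Reading the tree off as a leftmost derivation:
  Step 1: S  =>  A A   (applied S -> A A)
  Step 2: A A  =>  A A A   (applied A -> A A)
  Step 3: A A A  =>  A A A A   (applied A -> A A)
  Step 4: A A A A  =>  A A A A A   (applied A -> A A)
  Step 5: A A A A A  =>  a A A A A   (applied A -> a)
  Step 6: a A A A A  =>  a a A A A   (applied A -> a)
  Step 7: a a A A A  =>  a a A A A A   (applied A -> A A)
  Step 8: a a A A A A  =>  a a a A A A   (applied A -> a)
  Step 9: a a a A A A  =>  a a a a A A   (applied A -> a)
  Step 10: a a a a A A  =>  a a a a a A   (applied A -> a)
  Step 11: a a a a a A  =>  a a a a a a   (applied A -> a)
Final yield: a a a a a a
Total rewrite steps: 11

11


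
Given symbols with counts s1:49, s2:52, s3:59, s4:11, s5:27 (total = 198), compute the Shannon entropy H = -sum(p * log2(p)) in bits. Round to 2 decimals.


Computing entropy H = -sum(p_i * log2(p_i)):
  s1: p = 49/198 = 0.2475, -p*log2(p) = 0.4986
  s2: p = 52/198 = 0.2626, -p*log2(p) = 0.5066
  s3: p = 59/198 = 0.2980, -p*log2(p) = 0.5205
  s4: p = 11/198 = 0.0556, -p*log2(p) = 0.2317
  s5: p = 27/198 = 0.1364, -p*log2(p) = 0.3920
H = sum of terms = 2.1494
Rounded to 2 decimals: 2.15

2.15


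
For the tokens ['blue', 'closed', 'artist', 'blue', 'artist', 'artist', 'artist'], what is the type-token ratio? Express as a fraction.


Tokens: 7
Unique types: ('artist', 'blue', 'closed') = 3
TTR = 3/7
Already in lowest terms.

3/7


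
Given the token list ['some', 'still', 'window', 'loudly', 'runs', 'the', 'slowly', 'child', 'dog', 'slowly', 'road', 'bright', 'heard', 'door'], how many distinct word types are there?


Listing all tokens and tracking unique types:
  Token 1: 'some' -> NEW (unique so far: 1)
  Token 2: 'still' -> NEW (unique so far: 2)
  Token 3: 'window' -> NEW (unique so far: 3)
  Token 4: 'loudly' -> NEW (unique so far: 4)
  Token 5: 'runs' -> NEW (unique so far: 5)
  Token 6: 'the' -> NEW (unique so far: 6)
  Token 7: 'slowly' -> NEW (unique so far: 7)
  Token 8: 'child' -> NEW (unique so far: 8)
  Token 9: 'dog' -> NEW (unique so far: 9)
  Token 10: 'slowly' -> duplicate (unique so far: 9)
  Token 11: 'road' -> NEW (unique so far: 10)
  Token 12: 'bright' -> NEW (unique so far: 11)
  Token 13: 'heard' -> NEW (unique so far: 12)
  Token 14: 'door' -> NEW (unique so far: 13)
Unique types: ('bright', 'child', 'dog', 'door', 'heard', 'loudly', 'road', 'runs', 'slowly', 'some', 'still', 'the', 'window')
Vocabulary size: 13

13


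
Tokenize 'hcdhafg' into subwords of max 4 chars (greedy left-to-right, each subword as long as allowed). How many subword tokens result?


'hcdhafg' has 7 characters.
Chunking with max size 4:
  Chunk 1: 'hcdh' (positions 0-3)
  Chunk 2: 'afg' (positions 4-6)
Total chunks: ceil(7 / 4) = 2

2


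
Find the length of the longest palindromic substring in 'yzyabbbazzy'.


Scanning 'yzyabbbazzy' for palindromic substrings.
Substring at positions 3-7: 'abbba'.
Check: reverse('abbba') = 'abbba' -> palindrome confirmed.
Neighbouring characters ('y' / 'z') break symmetry, so it cannot extend further.
No longer palindromic substring exists; longest length = 5

5


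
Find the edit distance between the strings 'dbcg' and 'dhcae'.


Building DP table for s1='dbcg' (len 4) and s2='dhcae' (len 5):
       d  h  c  a  e
    0  1  2  3  4  5
  d 1  0  1  2  3  4
  b 2  1  1  2  3  4
  c 3  2  2  1  2  3
  g 4  3  3  2  2  3
Edit distance = dp[4][5] = 3

3


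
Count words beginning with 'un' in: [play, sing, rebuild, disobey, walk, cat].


Checking each word for prefix 'un':
  'play' -> no (count: 0)
  'sing' -> no (count: 0)
  'rebuild' -> no (count: 0)
  'disobey' -> no (count: 0)
  'walk' -> no (count: 0)
  'cat' -> no (count: 0)
Total with prefix 'un': 0

0


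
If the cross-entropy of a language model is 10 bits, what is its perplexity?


Perplexity formula: PP = 2^H
H = 10
PP = 2^10
PP = 2^10 = 1024

1024


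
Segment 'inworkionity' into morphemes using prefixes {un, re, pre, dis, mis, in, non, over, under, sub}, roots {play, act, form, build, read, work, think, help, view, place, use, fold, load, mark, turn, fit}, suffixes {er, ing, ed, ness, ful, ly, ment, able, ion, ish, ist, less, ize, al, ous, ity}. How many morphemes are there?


Segmenting 'inworkionity' against the inventory:
  'in' -> prefix (morpheme 1)
  'work' -> root (morpheme 2)
  'ion' -> suffix (morpheme 3)
  'ity' -> suffix (morpheme 4)
Total morphemes: 4

4


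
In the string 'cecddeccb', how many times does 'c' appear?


Scanning 'cecddeccb' for 'c':
  Position 0: 'c' -> MATCH (count: 1)
  Position 2: 'c' -> MATCH (count: 2)
  Position 6: 'c' -> MATCH (count: 3)
  Position 7: 'c' -> MATCH (count: 4)
Total occurrences of 'c': 4

4


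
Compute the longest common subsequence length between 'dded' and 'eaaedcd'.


DP table for LCS of 'dded' and 'eaaedcd':
       e  a  a  e  d  c  d
    0  0  0  0  0  0  0  0
  d 0  0  0  0  0  1  1  1
  d 0  0  0  0  0  1  1  2
  e 0  1  1  1  1  1  1  2
  d 0  1  1  1  1  2  2  2
LCS: 'dd'
LCS length = 2

2


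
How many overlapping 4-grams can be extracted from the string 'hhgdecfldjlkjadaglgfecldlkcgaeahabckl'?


String 'hhgdecfldjlkjadaglgfecldlkcgaeahabckl' has length L = 37.
Number of overlapping n-grams = L - n + 1
Substituting: 37 - 4 + 1 = 34

34


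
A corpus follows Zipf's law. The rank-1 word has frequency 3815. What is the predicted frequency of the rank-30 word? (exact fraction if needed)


Zipf's law: freq(rank) = f1 / rank
f1 = 3815, rank = 30
freq = 3815 / 30
GCD(3815, 30) = 5
Simplified: 763/6

763/6


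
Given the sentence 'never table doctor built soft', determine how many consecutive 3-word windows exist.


Word trigrams from [5] words:
  Trigram 1: (never table doctor)
  Trigram 2: (table doctor built)
  Trigram 3: (doctor built soft)
Total word trigrams: 5 - 2 = 3

3


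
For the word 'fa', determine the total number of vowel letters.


Scanning each character of 'fa':
  Position 1: 'f' -> consonant (running count: 0)
  Position 2: 'a' -> vowel (running count: 1)
Total vowels: 1

1


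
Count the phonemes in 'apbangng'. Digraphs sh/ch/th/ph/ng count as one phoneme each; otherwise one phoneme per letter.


Parsing 'apbangng' greedily, digraphs first:
  'a' -> vowel phoneme (phonemes so far: 1)
  'p' -> consonant phoneme (phonemes so far: 2)
  'b' -> consonant phoneme (phonemes so far: 3)
  'a' -> vowel phoneme (phonemes so far: 4)
  'ng' -> digraph (1 consonant phoneme) (phonemes so far: 5)
  'ng' -> digraph (1 consonant phoneme) (phonemes so far: 6)
Total phonemes: 6

6


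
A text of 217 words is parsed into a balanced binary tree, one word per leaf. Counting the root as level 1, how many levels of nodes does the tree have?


In a balanced binary tree with n leaves the deepest leaf is ceil(log2(n)) edges below the root,
so counting node levels inclusive of root and leaves gives ceil(log2(n)) + 1 levels.
log2(217) = 7.7616
ceil(7.7616) = 8
levels = 8 + 1 = 9

9


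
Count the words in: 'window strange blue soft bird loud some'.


Counting words by splitting on spaces:
  Word 1: 'window'
  Word 2: 'strange'
  Word 3: 'blue'
  Word 4: 'soft'
  Word 5: 'bird'
  Word 6: 'loud'
  Word 7: 'some'
Total words: 7

7


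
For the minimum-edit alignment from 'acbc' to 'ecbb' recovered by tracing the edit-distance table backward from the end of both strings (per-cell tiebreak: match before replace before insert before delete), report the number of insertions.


Edit distance = 2. Backtracking from cell (4, 4) with preference match > replace > insert > delete,
then listing the resulting alignment 'acbc' -> 'ecbb' left to right:
  Step 1: replace a->e
  Step 2: keep 'c'
  Step 3: keep 'b'
  Step 4: replace c->b
Total insertions: 0

0


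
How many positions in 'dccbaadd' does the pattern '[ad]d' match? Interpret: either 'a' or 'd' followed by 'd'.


Pattern: [ad]d means either 'a' or 'd' followed by 'd'.
Scanning 'dccbaadd' position-by-position:
  Pos 0: window 'dc' -> no
  Pos 1: window 'cc' -> no
  Pos 2: window 'cb' -> no
  Pos 3: window 'ba' -> no
  Pos 4: window 'aa' -> no
  Pos 5: window 'ad' -> MATCH
  Pos 6: window 'dd' -> MATCH
  Pos 7: window 'd' -> no
Total matches: 2

2


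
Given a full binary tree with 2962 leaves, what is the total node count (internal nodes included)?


Leaf nodes (terminals): 2962
Internal nodes = n - 1 = 2962 - 1 = 2961
Total = leaves + internal = 2962 + 2961 = 5923

5923


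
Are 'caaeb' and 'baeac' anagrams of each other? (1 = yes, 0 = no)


Sort characters of 'caaeb': 'aabce'
Sort characters of 'baeac': 'aabce'
Sorted forms match -> they ARE anagrams
Result: 1

1


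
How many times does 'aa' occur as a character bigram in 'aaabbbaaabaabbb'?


Scanning 'aaabbbaaabaabbb' for bigram 'aa':
  Position 0: 'aa' -> MATCH
  Position 1: 'aa' -> MATCH
  Position 2: 'ab' -> no
  Position 3: 'bb' -> no
  Position 4: 'bb' -> no
  Position 5: 'ba' -> no
  Position 6: 'aa' -> MATCH
  Position 7: 'aa' -> MATCH
  Position 8: 'ab' -> no
  Position 9: 'ba' -> no
  Position 10: 'aa' -> MATCH
  Position 11: 'ab' -> no
  Position 12: 'bb' -> no
  Position 13: 'bb' -> no
Total matches: 5

5


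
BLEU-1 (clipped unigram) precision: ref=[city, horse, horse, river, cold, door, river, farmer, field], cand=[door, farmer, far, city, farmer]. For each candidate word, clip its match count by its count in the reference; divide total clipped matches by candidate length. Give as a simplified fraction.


Reference word counts: {'city': 1, 'cold': 1, 'door': 1, 'farmer': 1, 'field': 1, 'horse': 2, 'river': 2}
Checking each candidate word (with clipping):
  'door' -> in reference (ref count 1, used 1/1) -> match (matches: 1)
  'farmer' -> in reference (ref count 1, used 1/1) -> match (matches: 2)
  'far' -> not in reference -> no match (matches: 2)
  'city' -> in reference (ref count 1, used 1/1) -> match (matches: 3)
  'farmer' -> ref count 1 already used up (1/1) -> clipped, no match (matches: 3)
Clipped matches: 3, Candidate length: 5
Precision = 3/5

3/5


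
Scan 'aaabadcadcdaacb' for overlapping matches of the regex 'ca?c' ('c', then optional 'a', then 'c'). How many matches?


Pattern: ca?c means 'c', then optional 'a', then 'c'.
Scanning 'aaabadcadcdaacb' position-by-position:
  Pos 0: window 'aaa' -> no
  Pos 1: window 'aab' -> no
  Pos 2: window 'aba' -> no
  Pos 3: window 'bad' -> no
  Pos 4: window 'adc' -> no
  Pos 5: window 'dca' -> no
  Pos 6: window 'cad' -> no
  Pos 7: window 'adc' -> no
  Pos 8: window 'dcd' -> no
  Pos 9: window 'cda' -> no
  Pos 10: window 'daa' -> no
  Pos 11: window 'aac' -> no
  Pos 12: window 'acb' -> no
  Pos 13: window 'cb' -> no
  Pos 14: window 'b' -> no
Total matches: 0

0


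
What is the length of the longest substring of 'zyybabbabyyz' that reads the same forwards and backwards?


Scanning 'zyybabbabyyz' for palindromic substrings.
Substring at positions 0-11: 'zyybabbabyyz'.
Check: reverse('zyybabbabyyz') = 'zyybabbabyyz' -> palindrome confirmed.
No longer palindromic substring exists; longest length = 12

12


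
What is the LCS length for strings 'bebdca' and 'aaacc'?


DP table for LCS of 'bebdca' and 'aaacc':
       a  a  a  c  c
    0  0  0  0  0  0
  b 0  0  0  0  0  0
  e 0  0  0  0  0  0
  b 0  0  0  0  0  0
  d 0  0  0  0  0  0
  c 0  0  0  0  1  1
  a 0  1  1  1  1  1
LCS: 'c'
LCS length = 1

1
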